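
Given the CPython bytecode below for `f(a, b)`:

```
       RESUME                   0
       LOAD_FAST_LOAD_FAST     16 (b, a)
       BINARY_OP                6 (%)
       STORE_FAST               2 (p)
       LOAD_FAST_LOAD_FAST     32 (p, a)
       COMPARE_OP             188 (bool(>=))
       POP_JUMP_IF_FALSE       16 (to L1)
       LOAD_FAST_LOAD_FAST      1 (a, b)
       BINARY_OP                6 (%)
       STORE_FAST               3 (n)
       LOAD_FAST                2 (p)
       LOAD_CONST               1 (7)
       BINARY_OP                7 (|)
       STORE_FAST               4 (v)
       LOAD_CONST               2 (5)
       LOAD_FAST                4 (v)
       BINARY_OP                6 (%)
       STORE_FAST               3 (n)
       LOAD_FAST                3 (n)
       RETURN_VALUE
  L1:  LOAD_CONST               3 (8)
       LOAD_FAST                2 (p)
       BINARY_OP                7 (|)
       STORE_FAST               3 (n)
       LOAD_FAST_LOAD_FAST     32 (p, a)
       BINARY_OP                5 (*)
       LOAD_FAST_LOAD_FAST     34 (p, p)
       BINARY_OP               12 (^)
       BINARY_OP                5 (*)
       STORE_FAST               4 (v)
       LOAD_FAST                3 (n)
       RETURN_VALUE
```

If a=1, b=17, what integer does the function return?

8

LOAD_FAST_LOAD_FAST b,a → push 17,1. Stack: [17, 1]
BINARY_OP % → 17 % 1 = 0. Stack: [0]
STORE_FAST p → p=0. Stack: []
LOAD_FAST_LOAD_FAST p,a → push 0,1. Stack: [0, 1]
COMPARE_OP bool(>=) → 0 vs 1 = False. Stack: [False]
POP_JUMP_IF_FALSE → pop False; jump. Stack: []
LOAD_CONST → push 8. Stack: [8]
LOAD_FAST p → push 0. Stack: [8, 0]
BINARY_OP | → 8 | 0 = 8. Stack: [8]
STORE_FAST n → n=8. Stack: []
LOAD_FAST_LOAD_FAST p,a → push 0,1. Stack: [0, 1]
BINARY_OP * → 0 * 1 = 0. Stack: [0]
LOAD_FAST_LOAD_FAST p,p → push 0,0. Stack: [0, 0, 0]
BINARY_OP ^ → 0 ^ 0 = 0. Stack: [0, 0]
BINARY_OP * → 0 * 0 = 0. Stack: [0]
STORE_FAST v → v=0. Stack: []
LOAD_FAST n → push 8. Stack: [8]
RETURN_VALUE → return 8.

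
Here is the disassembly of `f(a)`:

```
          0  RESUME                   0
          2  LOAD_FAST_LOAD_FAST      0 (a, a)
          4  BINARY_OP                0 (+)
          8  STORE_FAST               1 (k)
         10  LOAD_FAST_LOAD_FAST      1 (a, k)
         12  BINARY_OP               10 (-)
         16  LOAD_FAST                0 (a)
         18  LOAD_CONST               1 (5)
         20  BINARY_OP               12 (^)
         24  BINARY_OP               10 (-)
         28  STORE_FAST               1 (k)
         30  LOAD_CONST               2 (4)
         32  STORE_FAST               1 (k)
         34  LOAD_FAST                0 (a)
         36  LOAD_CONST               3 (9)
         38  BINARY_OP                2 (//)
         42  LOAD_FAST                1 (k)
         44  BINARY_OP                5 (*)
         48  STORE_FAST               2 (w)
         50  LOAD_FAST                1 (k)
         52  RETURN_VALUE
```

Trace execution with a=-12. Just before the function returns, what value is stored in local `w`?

-8

LOAD_FAST_LOAD_FAST a,a → push -12,-12. Stack: [-12, -12]
BINARY_OP + → -12 + -12 = -24. Stack: [-24]
STORE_FAST k → k=-24. Stack: []
LOAD_FAST_LOAD_FAST a,k → push -12,-24. Stack: [-12, -24]
BINARY_OP - → -12 - -24 = 12. Stack: [12]
LOAD_FAST a → push -12. Stack: [12, -12]
LOAD_CONST → push 5. Stack: [12, -12, 5]
BINARY_OP ^ → -12 ^ 5 = -15. Stack: [12, -15]
BINARY_OP - → 12 - -15 = 27. Stack: [27]
STORE_FAST k → k=27. Stack: []
LOAD_CONST → push 4. Stack: [4]
STORE_FAST k → k=4. Stack: []
LOAD_FAST a → push -12. Stack: [-12]
LOAD_CONST → push 9. Stack: [-12, 9]
BINARY_OP // → -12 // 9 = -2. Stack: [-2]
LOAD_FAST k → push 4. Stack: [-2, 4]
BINARY_OP * → -2 * 4 = -8. Stack: [-8]
STORE_FAST w → w=-8. Stack: []
LOAD_FAST k → push 4. Stack: [4]
RETURN_VALUE → return 4.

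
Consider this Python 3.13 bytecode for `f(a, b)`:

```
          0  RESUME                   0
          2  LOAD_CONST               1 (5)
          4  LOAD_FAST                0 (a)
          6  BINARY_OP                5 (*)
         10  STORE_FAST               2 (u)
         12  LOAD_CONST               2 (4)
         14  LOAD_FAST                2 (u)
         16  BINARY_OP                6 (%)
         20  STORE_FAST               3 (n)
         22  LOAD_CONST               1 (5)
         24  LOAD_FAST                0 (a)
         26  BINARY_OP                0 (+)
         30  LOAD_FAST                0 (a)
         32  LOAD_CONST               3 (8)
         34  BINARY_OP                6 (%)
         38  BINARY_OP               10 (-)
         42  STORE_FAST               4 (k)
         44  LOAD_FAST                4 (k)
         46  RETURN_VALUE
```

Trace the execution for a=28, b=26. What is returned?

29

LOAD_CONST → push 5. Stack: [5]
LOAD_FAST a → push 28. Stack: [5, 28]
BINARY_OP * → 5 * 28 = 140. Stack: [140]
STORE_FAST u → u=140. Stack: []
LOAD_CONST → push 4. Stack: [4]
LOAD_FAST u → push 140. Stack: [4, 140]
BINARY_OP % → 4 % 140 = 4. Stack: [4]
STORE_FAST n → n=4. Stack: []
LOAD_CONST → push 5. Stack: [5]
LOAD_FAST a → push 28. Stack: [5, 28]
BINARY_OP + → 5 + 28 = 33. Stack: [33]
LOAD_FAST a → push 28. Stack: [33, 28]
LOAD_CONST → push 8. Stack: [33, 28, 8]
BINARY_OP % → 28 % 8 = 4. Stack: [33, 4]
BINARY_OP - → 33 - 4 = 29. Stack: [29]
STORE_FAST k → k=29. Stack: []
LOAD_FAST k → push 29. Stack: [29]
RETURN_VALUE → return 29.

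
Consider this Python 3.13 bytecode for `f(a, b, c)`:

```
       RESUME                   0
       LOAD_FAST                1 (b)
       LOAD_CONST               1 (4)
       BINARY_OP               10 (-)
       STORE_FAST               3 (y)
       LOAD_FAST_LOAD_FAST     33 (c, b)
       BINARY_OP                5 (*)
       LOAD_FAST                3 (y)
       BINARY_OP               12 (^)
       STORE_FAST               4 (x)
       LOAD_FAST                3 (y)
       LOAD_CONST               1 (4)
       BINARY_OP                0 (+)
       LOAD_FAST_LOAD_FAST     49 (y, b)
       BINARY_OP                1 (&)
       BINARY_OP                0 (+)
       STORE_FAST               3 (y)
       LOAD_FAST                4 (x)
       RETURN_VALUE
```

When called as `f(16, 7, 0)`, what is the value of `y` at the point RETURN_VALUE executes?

LOAD_FAST b → push 7. Stack: [7]
LOAD_CONST → push 4. Stack: [7, 4]
BINARY_OP - → 7 - 4 = 3. Stack: [3]
STORE_FAST y → y=3. Stack: []
LOAD_FAST_LOAD_FAST c,b → push 0,7. Stack: [0, 7]
BINARY_OP * → 0 * 7 = 0. Stack: [0]
LOAD_FAST y → push 3. Stack: [0, 3]
BINARY_OP ^ → 0 ^ 3 = 3. Stack: [3]
STORE_FAST x → x=3. Stack: []
LOAD_FAST y → push 3. Stack: [3]
LOAD_CONST → push 4. Stack: [3, 4]
BINARY_OP + → 3 + 4 = 7. Stack: [7]
LOAD_FAST_LOAD_FAST y,b → push 3,7. Stack: [7, 3, 7]
BINARY_OP & → 3 & 7 = 3. Stack: [7, 3]
BINARY_OP + → 7 + 3 = 10. Stack: [10]
STORE_FAST y → y=10. Stack: []
LOAD_FAST x → push 3. Stack: [3]
RETURN_VALUE → return 3.

10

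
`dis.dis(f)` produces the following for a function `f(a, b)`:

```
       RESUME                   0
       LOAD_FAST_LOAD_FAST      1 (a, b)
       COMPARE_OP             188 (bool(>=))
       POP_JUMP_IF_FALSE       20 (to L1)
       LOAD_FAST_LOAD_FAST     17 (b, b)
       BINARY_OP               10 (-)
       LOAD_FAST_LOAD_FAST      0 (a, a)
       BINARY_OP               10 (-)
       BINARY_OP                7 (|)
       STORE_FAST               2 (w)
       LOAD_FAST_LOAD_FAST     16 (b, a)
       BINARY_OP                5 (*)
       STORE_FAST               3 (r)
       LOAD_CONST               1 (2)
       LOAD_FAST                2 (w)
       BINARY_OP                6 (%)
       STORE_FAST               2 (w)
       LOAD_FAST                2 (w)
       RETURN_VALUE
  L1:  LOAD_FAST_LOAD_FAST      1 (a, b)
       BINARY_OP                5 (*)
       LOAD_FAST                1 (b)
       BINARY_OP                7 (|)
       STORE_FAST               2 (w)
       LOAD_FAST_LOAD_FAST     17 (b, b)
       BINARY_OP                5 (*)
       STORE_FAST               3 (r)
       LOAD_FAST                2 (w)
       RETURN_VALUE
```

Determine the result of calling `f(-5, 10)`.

LOAD_FAST_LOAD_FAST a,b → push -5,10. Stack: [-5, 10]
COMPARE_OP bool(>=) → -5 vs 10 = False. Stack: [False]
POP_JUMP_IF_FALSE → pop False; jump. Stack: []
LOAD_FAST_LOAD_FAST a,b → push -5,10. Stack: [-5, 10]
BINARY_OP * → -5 * 10 = -50. Stack: [-50]
LOAD_FAST b → push 10. Stack: [-50, 10]
BINARY_OP | → -50 | 10 = -50. Stack: [-50]
STORE_FAST w → w=-50. Stack: []
LOAD_FAST_LOAD_FAST b,b → push 10,10. Stack: [10, 10]
BINARY_OP * → 10 * 10 = 100. Stack: [100]
STORE_FAST r → r=100. Stack: []
LOAD_FAST w → push -50. Stack: [-50]
RETURN_VALUE → return -50.

-50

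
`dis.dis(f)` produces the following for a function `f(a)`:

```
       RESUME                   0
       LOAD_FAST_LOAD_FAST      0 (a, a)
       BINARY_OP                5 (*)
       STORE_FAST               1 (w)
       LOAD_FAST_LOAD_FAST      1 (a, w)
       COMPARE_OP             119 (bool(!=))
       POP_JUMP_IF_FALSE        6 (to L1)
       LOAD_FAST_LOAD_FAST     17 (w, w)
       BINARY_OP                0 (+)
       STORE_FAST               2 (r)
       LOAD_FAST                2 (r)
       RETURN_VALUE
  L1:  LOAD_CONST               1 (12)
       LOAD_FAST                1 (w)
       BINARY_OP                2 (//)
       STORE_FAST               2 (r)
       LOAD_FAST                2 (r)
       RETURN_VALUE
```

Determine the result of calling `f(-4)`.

32

LOAD_FAST_LOAD_FAST a,a → push -4,-4. Stack: [-4, -4]
BINARY_OP * → -4 * -4 = 16. Stack: [16]
STORE_FAST w → w=16. Stack: []
LOAD_FAST_LOAD_FAST a,w → push -4,16. Stack: [-4, 16]
COMPARE_OP bool(!=) → -4 vs 16 = True. Stack: [True]
POP_JUMP_IF_FALSE → pop True; no jump. Stack: []
LOAD_FAST_LOAD_FAST w,w → push 16,16. Stack: [16, 16]
BINARY_OP + → 16 + 16 = 32. Stack: [32]
STORE_FAST r → r=32. Stack: []
LOAD_FAST r → push 32. Stack: [32]
RETURN_VALUE → return 32.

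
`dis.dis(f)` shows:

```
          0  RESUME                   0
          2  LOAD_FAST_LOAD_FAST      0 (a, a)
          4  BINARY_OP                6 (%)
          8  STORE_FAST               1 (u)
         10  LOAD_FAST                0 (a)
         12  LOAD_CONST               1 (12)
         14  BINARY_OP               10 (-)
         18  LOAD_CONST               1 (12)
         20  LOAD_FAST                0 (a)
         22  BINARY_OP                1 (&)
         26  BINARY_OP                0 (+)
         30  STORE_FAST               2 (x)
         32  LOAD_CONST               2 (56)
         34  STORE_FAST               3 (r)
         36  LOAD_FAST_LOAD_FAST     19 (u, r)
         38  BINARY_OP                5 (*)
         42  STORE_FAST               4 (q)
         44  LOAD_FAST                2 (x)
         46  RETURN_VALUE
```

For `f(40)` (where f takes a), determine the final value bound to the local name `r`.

LOAD_FAST_LOAD_FAST a,a → push 40,40. Stack: [40, 40]
BINARY_OP % → 40 % 40 = 0. Stack: [0]
STORE_FAST u → u=0. Stack: []
LOAD_FAST a → push 40. Stack: [40]
LOAD_CONST → push 12. Stack: [40, 12]
BINARY_OP - → 40 - 12 = 28. Stack: [28]
LOAD_CONST → push 12. Stack: [28, 12]
LOAD_FAST a → push 40. Stack: [28, 12, 40]
BINARY_OP & → 12 & 40 = 8. Stack: [28, 8]
BINARY_OP + → 28 + 8 = 36. Stack: [36]
STORE_FAST x → x=36. Stack: []
LOAD_CONST → push 56. Stack: [56]
STORE_FAST r → r=56. Stack: []
LOAD_FAST_LOAD_FAST u,r → push 0,56. Stack: [0, 56]
BINARY_OP * → 0 * 56 = 0. Stack: [0]
STORE_FAST q → q=0. Stack: []
LOAD_FAST x → push 36. Stack: [36]
RETURN_VALUE → return 36.

56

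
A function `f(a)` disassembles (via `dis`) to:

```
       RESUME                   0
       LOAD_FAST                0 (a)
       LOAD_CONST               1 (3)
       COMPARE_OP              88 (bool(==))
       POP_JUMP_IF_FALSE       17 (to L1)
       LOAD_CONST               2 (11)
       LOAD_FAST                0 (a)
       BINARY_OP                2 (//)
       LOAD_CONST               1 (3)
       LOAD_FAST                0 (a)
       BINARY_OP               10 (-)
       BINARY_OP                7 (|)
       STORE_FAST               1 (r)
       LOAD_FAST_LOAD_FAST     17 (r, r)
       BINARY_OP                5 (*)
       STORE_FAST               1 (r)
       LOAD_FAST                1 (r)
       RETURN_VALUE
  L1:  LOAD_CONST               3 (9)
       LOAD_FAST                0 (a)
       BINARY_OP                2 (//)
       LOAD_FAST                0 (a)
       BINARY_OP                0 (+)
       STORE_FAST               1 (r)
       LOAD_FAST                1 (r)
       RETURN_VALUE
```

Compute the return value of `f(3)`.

LOAD_FAST a → push 3. Stack: [3]
LOAD_CONST → push 3. Stack: [3, 3]
COMPARE_OP bool(==) → 3 vs 3 = True. Stack: [True]
POP_JUMP_IF_FALSE → pop True; no jump. Stack: []
LOAD_CONST → push 11. Stack: [11]
LOAD_FAST a → push 3. Stack: [11, 3]
BINARY_OP // → 11 // 3 = 3. Stack: [3]
LOAD_CONST → push 3. Stack: [3, 3]
LOAD_FAST a → push 3. Stack: [3, 3, 3]
BINARY_OP - → 3 - 3 = 0. Stack: [3, 0]
BINARY_OP | → 3 | 0 = 3. Stack: [3]
STORE_FAST r → r=3. Stack: []
LOAD_FAST_LOAD_FAST r,r → push 3,3. Stack: [3, 3]
BINARY_OP * → 3 * 3 = 9. Stack: [9]
STORE_FAST r → r=9. Stack: []
LOAD_FAST r → push 9. Stack: [9]
RETURN_VALUE → return 9.

9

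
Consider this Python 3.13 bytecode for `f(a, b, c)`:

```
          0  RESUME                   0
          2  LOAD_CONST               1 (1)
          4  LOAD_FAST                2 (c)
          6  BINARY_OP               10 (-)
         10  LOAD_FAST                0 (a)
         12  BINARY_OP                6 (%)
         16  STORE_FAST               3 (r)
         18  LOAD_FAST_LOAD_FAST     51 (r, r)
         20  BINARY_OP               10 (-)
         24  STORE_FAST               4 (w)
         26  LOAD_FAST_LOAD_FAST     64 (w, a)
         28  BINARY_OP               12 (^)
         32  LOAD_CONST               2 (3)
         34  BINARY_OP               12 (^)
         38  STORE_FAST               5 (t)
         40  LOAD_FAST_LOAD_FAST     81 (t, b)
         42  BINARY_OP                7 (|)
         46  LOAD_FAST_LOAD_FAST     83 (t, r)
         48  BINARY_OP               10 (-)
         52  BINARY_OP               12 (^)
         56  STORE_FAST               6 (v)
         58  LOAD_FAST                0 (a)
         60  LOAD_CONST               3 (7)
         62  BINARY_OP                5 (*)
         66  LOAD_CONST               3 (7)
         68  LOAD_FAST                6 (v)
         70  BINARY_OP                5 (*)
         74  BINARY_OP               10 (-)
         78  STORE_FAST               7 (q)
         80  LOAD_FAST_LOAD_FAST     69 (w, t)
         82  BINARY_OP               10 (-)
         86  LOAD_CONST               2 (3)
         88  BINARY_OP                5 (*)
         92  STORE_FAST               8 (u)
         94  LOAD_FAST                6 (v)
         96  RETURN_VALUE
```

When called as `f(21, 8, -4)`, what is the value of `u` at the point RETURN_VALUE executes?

LOAD_CONST → push 1. Stack: [1]
LOAD_FAST c → push -4. Stack: [1, -4]
BINARY_OP - → 1 - -4 = 5. Stack: [5]
LOAD_FAST a → push 21. Stack: [5, 21]
BINARY_OP % → 5 % 21 = 5. Stack: [5]
STORE_FAST r → r=5. Stack: []
LOAD_FAST_LOAD_FAST r,r → push 5,5. Stack: [5, 5]
BINARY_OP - → 5 - 5 = 0. Stack: [0]
STORE_FAST w → w=0. Stack: []
LOAD_FAST_LOAD_FAST w,a → push 0,21. Stack: [0, 21]
BINARY_OP ^ → 0 ^ 21 = 21. Stack: [21]
LOAD_CONST → push 3. Stack: [21, 3]
BINARY_OP ^ → 21 ^ 3 = 22. Stack: [22]
STORE_FAST t → t=22. Stack: []
LOAD_FAST_LOAD_FAST t,b → push 22,8. Stack: [22, 8]
BINARY_OP | → 22 | 8 = 30. Stack: [30]
LOAD_FAST_LOAD_FAST t,r → push 22,5. Stack: [30, 22, 5]
BINARY_OP - → 22 - 5 = 17. Stack: [30, 17]
BINARY_OP ^ → 30 ^ 17 = 15. Stack: [15]
STORE_FAST v → v=15. Stack: []
LOAD_FAST a → push 21. Stack: [21]
LOAD_CONST → push 7. Stack: [21, 7]
BINARY_OP * → 21 * 7 = 147. Stack: [147]
LOAD_CONST → push 7. Stack: [147, 7]
LOAD_FAST v → push 15. Stack: [147, 7, 15]
BINARY_OP * → 7 * 15 = 105. Stack: [147, 105]
BINARY_OP - → 147 - 105 = 42. Stack: [42]
STORE_FAST q → q=42. Stack: []
LOAD_FAST_LOAD_FAST w,t → push 0,22. Stack: [0, 22]
BINARY_OP - → 0 - 22 = -22. Stack: [-22]
LOAD_CONST → push 3. Stack: [-22, 3]
BINARY_OP * → -22 * 3 = -66. Stack: [-66]
STORE_FAST u → u=-66. Stack: []
LOAD_FAST v → push 15. Stack: [15]
RETURN_VALUE → return 15.

-66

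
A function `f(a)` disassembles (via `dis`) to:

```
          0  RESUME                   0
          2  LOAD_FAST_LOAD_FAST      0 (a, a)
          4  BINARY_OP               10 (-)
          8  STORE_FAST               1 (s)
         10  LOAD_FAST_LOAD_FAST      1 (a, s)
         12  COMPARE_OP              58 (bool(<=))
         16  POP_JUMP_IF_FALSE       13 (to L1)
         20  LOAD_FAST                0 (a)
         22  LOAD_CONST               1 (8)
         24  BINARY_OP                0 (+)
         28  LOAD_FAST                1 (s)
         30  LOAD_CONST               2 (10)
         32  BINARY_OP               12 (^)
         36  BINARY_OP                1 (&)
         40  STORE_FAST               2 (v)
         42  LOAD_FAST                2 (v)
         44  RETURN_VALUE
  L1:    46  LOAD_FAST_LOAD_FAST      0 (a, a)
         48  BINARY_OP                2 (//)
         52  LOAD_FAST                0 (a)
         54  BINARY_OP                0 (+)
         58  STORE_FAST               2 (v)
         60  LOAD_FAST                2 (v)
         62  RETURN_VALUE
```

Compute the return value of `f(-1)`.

2

LOAD_FAST_LOAD_FAST a,a → push -1,-1. Stack: [-1, -1]
BINARY_OP - → -1 - -1 = 0. Stack: [0]
STORE_FAST s → s=0. Stack: []
LOAD_FAST_LOAD_FAST a,s → push -1,0. Stack: [-1, 0]
COMPARE_OP bool(<=) → -1 vs 0 = True. Stack: [True]
POP_JUMP_IF_FALSE → pop True; no jump. Stack: []
LOAD_FAST a → push -1. Stack: [-1]
LOAD_CONST → push 8. Stack: [-1, 8]
BINARY_OP + → -1 + 8 = 7. Stack: [7]
LOAD_FAST s → push 0. Stack: [7, 0]
LOAD_CONST → push 10. Stack: [7, 0, 10]
BINARY_OP ^ → 0 ^ 10 = 10. Stack: [7, 10]
BINARY_OP & → 7 & 10 = 2. Stack: [2]
STORE_FAST v → v=2. Stack: []
LOAD_FAST v → push 2. Stack: [2]
RETURN_VALUE → return 2.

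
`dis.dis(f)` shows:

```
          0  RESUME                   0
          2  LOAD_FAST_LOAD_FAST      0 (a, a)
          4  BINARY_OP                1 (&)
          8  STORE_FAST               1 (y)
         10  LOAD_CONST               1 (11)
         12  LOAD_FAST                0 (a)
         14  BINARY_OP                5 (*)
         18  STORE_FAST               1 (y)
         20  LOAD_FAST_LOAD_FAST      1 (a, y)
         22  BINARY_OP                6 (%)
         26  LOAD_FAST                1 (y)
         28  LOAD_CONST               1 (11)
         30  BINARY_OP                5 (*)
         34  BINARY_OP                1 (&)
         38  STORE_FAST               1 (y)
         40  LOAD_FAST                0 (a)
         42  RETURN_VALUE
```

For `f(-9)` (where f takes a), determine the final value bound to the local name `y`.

LOAD_FAST_LOAD_FAST a,a → push -9,-9. Stack: [-9, -9]
BINARY_OP & → -9 & -9 = -9. Stack: [-9]
STORE_FAST y → y=-9. Stack: []
LOAD_CONST → push 11. Stack: [11]
LOAD_FAST a → push -9. Stack: [11, -9]
BINARY_OP * → 11 * -9 = -99. Stack: [-99]
STORE_FAST y → y=-99. Stack: []
LOAD_FAST_LOAD_FAST a,y → push -9,-99. Stack: [-9, -99]
BINARY_OP % → -9 % -99 = -9. Stack: [-9]
LOAD_FAST y → push -99. Stack: [-9, -99]
LOAD_CONST → push 11. Stack: [-9, -99, 11]
BINARY_OP * → -99 * 11 = -1089. Stack: [-9, -1089]
BINARY_OP & → -9 & -1089 = -1097. Stack: [-1097]
STORE_FAST y → y=-1097. Stack: []
LOAD_FAST a → push -9. Stack: [-9]
RETURN_VALUE → return -9.

-1097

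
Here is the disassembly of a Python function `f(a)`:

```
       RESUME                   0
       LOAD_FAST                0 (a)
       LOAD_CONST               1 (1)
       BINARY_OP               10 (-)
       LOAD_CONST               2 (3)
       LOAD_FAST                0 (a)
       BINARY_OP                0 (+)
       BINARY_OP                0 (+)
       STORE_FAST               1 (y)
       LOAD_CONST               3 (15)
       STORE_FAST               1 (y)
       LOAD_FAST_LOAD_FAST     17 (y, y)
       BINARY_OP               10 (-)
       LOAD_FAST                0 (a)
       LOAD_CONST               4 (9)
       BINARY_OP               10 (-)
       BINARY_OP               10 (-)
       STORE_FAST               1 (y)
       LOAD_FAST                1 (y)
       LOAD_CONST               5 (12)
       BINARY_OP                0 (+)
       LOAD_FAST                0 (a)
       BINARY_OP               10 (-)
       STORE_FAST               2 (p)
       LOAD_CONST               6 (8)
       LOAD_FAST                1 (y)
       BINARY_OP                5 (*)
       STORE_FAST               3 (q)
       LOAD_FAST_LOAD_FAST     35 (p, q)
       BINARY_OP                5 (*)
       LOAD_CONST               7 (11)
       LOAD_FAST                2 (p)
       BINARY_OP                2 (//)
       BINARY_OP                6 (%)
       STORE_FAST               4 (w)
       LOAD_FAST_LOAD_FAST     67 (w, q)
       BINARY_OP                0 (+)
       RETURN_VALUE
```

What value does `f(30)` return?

-168

LOAD_FAST a → push 30. Stack: [30]
LOAD_CONST → push 1. Stack: [30, 1]
BINARY_OP - → 30 - 1 = 29. Stack: [29]
LOAD_CONST → push 3. Stack: [29, 3]
LOAD_FAST a → push 30. Stack: [29, 3, 30]
BINARY_OP + → 3 + 30 = 33. Stack: [29, 33]
BINARY_OP + → 29 + 33 = 62. Stack: [62]
STORE_FAST y → y=62. Stack: []
LOAD_CONST → push 15. Stack: [15]
STORE_FAST y → y=15. Stack: []
LOAD_FAST_LOAD_FAST y,y → push 15,15. Stack: [15, 15]
BINARY_OP - → 15 - 15 = 0. Stack: [0]
LOAD_FAST a → push 30. Stack: [0, 30]
LOAD_CONST → push 9. Stack: [0, 30, 9]
BINARY_OP - → 30 - 9 = 21. Stack: [0, 21]
BINARY_OP - → 0 - 21 = -21. Stack: [-21]
STORE_FAST y → y=-21. Stack: []
LOAD_FAST y → push -21. Stack: [-21]
LOAD_CONST → push 12. Stack: [-21, 12]
BINARY_OP + → -21 + 12 = -9. Stack: [-9]
LOAD_FAST a → push 30. Stack: [-9, 30]
BINARY_OP - → -9 - 30 = -39. Stack: [-39]
STORE_FAST p → p=-39. Stack: []
LOAD_CONST → push 8. Stack: [8]
LOAD_FAST y → push -21. Stack: [8, -21]
BINARY_OP * → 8 * -21 = -168. Stack: [-168]
STORE_FAST q → q=-168. Stack: []
LOAD_FAST_LOAD_FAST p,q → push -39,-168. Stack: [-39, -168]
BINARY_OP * → -39 * -168 = 6552. Stack: [6552]
LOAD_CONST → push 11. Stack: [6552, 11]
LOAD_FAST p → push -39. Stack: [6552, 11, -39]
BINARY_OP // → 11 // -39 = -1. Stack: [6552, -1]
BINARY_OP % → 6552 % -1 = 0. Stack: [0]
STORE_FAST w → w=0. Stack: []
LOAD_FAST_LOAD_FAST w,q → push 0,-168. Stack: [0, -168]
BINARY_OP + → 0 + -168 = -168. Stack: [-168]
RETURN_VALUE → return -168.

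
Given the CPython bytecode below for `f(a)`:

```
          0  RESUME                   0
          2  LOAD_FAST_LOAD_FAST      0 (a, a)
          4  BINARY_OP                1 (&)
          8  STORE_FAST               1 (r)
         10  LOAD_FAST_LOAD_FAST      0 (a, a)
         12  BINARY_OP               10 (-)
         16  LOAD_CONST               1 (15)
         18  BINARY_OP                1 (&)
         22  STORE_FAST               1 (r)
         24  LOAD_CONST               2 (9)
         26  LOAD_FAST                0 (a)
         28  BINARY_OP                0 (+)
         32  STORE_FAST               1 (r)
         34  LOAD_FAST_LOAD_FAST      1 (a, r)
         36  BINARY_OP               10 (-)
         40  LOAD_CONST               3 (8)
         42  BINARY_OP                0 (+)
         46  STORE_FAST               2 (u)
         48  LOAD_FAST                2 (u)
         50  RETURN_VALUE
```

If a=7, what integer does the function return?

-1

LOAD_FAST_LOAD_FAST a,a → push 7,7. Stack: [7, 7]
BINARY_OP & → 7 & 7 = 7. Stack: [7]
STORE_FAST r → r=7. Stack: []
LOAD_FAST_LOAD_FAST a,a → push 7,7. Stack: [7, 7]
BINARY_OP - → 7 - 7 = 0. Stack: [0]
LOAD_CONST → push 15. Stack: [0, 15]
BINARY_OP & → 0 & 15 = 0. Stack: [0]
STORE_FAST r → r=0. Stack: []
LOAD_CONST → push 9. Stack: [9]
LOAD_FAST a → push 7. Stack: [9, 7]
BINARY_OP + → 9 + 7 = 16. Stack: [16]
STORE_FAST r → r=16. Stack: []
LOAD_FAST_LOAD_FAST a,r → push 7,16. Stack: [7, 16]
BINARY_OP - → 7 - 16 = -9. Stack: [-9]
LOAD_CONST → push 8. Stack: [-9, 8]
BINARY_OP + → -9 + 8 = -1. Stack: [-1]
STORE_FAST u → u=-1. Stack: []
LOAD_FAST u → push -1. Stack: [-1]
RETURN_VALUE → return -1.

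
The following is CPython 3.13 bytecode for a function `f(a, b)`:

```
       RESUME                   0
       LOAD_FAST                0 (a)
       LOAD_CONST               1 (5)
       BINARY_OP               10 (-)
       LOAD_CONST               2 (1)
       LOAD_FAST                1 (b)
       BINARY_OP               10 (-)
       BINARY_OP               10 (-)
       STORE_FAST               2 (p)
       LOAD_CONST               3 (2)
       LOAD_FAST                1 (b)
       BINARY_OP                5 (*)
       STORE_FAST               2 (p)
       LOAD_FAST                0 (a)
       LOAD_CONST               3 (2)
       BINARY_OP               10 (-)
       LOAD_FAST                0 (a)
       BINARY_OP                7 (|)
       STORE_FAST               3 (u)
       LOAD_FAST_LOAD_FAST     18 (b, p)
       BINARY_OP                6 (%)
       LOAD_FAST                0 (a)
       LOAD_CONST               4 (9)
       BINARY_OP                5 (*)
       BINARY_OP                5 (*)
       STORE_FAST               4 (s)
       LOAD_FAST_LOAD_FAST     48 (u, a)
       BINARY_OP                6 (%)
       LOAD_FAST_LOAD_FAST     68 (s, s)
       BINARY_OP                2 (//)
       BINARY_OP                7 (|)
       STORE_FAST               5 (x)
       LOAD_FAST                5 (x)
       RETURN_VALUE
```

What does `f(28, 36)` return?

3

LOAD_FAST a → push 28. Stack: [28]
LOAD_CONST → push 5. Stack: [28, 5]
BINARY_OP - → 28 - 5 = 23. Stack: [23]
LOAD_CONST → push 1. Stack: [23, 1]
LOAD_FAST b → push 36. Stack: [23, 1, 36]
BINARY_OP - → 1 - 36 = -35. Stack: [23, -35]
BINARY_OP - → 23 - -35 = 58. Stack: [58]
STORE_FAST p → p=58. Stack: []
LOAD_CONST → push 2. Stack: [2]
LOAD_FAST b → push 36. Stack: [2, 36]
BINARY_OP * → 2 * 36 = 72. Stack: [72]
STORE_FAST p → p=72. Stack: []
LOAD_FAST a → push 28. Stack: [28]
LOAD_CONST → push 2. Stack: [28, 2]
BINARY_OP - → 28 - 2 = 26. Stack: [26]
LOAD_FAST a → push 28. Stack: [26, 28]
BINARY_OP | → 26 | 28 = 30. Stack: [30]
STORE_FAST u → u=30. Stack: []
LOAD_FAST_LOAD_FAST b,p → push 36,72. Stack: [36, 72]
BINARY_OP % → 36 % 72 = 36. Stack: [36]
LOAD_FAST a → push 28. Stack: [36, 28]
LOAD_CONST → push 9. Stack: [36, 28, 9]
BINARY_OP * → 28 * 9 = 252. Stack: [36, 252]
BINARY_OP * → 36 * 252 = 9072. Stack: [9072]
STORE_FAST s → s=9072. Stack: []
LOAD_FAST_LOAD_FAST u,a → push 30,28. Stack: [30, 28]
BINARY_OP % → 30 % 28 = 2. Stack: [2]
LOAD_FAST_LOAD_FAST s,s → push 9072,9072. Stack: [2, 9072, 9072]
BINARY_OP // → 9072 // 9072 = 1. Stack: [2, 1]
BINARY_OP | → 2 | 1 = 3. Stack: [3]
STORE_FAST x → x=3. Stack: []
LOAD_FAST x → push 3. Stack: [3]
RETURN_VALUE → return 3.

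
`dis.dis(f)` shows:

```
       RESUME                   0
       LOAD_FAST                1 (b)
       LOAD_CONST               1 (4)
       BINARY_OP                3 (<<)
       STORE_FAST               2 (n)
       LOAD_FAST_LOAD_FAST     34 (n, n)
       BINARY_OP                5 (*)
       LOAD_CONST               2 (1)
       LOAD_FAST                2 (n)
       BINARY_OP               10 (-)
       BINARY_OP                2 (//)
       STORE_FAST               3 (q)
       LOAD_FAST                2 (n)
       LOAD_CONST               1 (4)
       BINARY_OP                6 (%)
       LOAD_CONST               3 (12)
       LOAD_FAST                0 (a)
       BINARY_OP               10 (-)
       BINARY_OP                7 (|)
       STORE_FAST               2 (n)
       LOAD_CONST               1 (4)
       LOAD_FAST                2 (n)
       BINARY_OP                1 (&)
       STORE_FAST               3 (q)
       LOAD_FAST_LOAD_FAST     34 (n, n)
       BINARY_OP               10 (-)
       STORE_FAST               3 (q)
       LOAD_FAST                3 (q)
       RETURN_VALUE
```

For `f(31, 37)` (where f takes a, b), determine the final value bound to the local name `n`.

-19

LOAD_FAST b → push 37. Stack: [37]
LOAD_CONST → push 4. Stack: [37, 4]
BINARY_OP << → 37 << 4 = 592. Stack: [592]
STORE_FAST n → n=592. Stack: []
LOAD_FAST_LOAD_FAST n,n → push 592,592. Stack: [592, 592]
BINARY_OP * → 592 * 592 = 350464. Stack: [350464]
LOAD_CONST → push 1. Stack: [350464, 1]
LOAD_FAST n → push 592. Stack: [350464, 1, 592]
BINARY_OP - → 1 - 592 = -591. Stack: [350464, -591]
BINARY_OP // → 350464 // -591 = -594. Stack: [-594]
STORE_FAST q → q=-594. Stack: []
LOAD_FAST n → push 592. Stack: [592]
LOAD_CONST → push 4. Stack: [592, 4]
BINARY_OP % → 592 % 4 = 0. Stack: [0]
LOAD_CONST → push 12. Stack: [0, 12]
LOAD_FAST a → push 31. Stack: [0, 12, 31]
BINARY_OP - → 12 - 31 = -19. Stack: [0, -19]
BINARY_OP | → 0 | -19 = -19. Stack: [-19]
STORE_FAST n → n=-19. Stack: []
LOAD_CONST → push 4. Stack: [4]
LOAD_FAST n → push -19. Stack: [4, -19]
BINARY_OP & → 4 & -19 = 4. Stack: [4]
STORE_FAST q → q=4. Stack: []
LOAD_FAST_LOAD_FAST n,n → push -19,-19. Stack: [-19, -19]
BINARY_OP - → -19 - -19 = 0. Stack: [0]
STORE_FAST q → q=0. Stack: []
LOAD_FAST q → push 0. Stack: [0]
RETURN_VALUE → return 0.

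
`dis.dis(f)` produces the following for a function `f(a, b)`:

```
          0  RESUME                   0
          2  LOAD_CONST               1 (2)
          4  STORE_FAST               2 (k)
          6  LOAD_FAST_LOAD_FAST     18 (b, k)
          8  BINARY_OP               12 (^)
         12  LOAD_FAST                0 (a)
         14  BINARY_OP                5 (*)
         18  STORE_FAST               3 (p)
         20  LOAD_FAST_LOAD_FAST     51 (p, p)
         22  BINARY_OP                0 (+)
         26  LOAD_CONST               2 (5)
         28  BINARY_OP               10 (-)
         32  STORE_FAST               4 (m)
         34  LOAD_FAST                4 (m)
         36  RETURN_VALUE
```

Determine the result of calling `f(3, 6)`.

LOAD_CONST → push 2. Stack: [2]
STORE_FAST k → k=2. Stack: []
LOAD_FAST_LOAD_FAST b,k → push 6,2. Stack: [6, 2]
BINARY_OP ^ → 6 ^ 2 = 4. Stack: [4]
LOAD_FAST a → push 3. Stack: [4, 3]
BINARY_OP * → 4 * 3 = 12. Stack: [12]
STORE_FAST p → p=12. Stack: []
LOAD_FAST_LOAD_FAST p,p → push 12,12. Stack: [12, 12]
BINARY_OP + → 12 + 12 = 24. Stack: [24]
LOAD_CONST → push 5. Stack: [24, 5]
BINARY_OP - → 24 - 5 = 19. Stack: [19]
STORE_FAST m → m=19. Stack: []
LOAD_FAST m → push 19. Stack: [19]
RETURN_VALUE → return 19.

19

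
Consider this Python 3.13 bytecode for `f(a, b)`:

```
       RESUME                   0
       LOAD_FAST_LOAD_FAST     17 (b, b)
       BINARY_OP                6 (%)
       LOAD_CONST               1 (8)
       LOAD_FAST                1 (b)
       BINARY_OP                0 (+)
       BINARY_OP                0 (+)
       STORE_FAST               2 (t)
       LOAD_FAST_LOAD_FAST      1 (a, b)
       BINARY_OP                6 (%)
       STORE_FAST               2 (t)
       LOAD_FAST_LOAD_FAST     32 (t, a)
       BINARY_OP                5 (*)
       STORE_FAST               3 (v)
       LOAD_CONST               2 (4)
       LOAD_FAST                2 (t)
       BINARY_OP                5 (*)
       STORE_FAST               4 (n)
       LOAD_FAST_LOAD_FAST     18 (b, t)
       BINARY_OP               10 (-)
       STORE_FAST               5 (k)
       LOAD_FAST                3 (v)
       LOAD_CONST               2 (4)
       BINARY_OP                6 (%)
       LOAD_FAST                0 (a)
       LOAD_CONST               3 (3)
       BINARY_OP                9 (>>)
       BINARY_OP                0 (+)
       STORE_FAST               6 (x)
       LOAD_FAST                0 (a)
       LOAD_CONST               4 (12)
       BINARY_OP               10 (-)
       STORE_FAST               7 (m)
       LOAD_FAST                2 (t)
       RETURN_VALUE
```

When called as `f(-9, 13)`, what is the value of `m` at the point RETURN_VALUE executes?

LOAD_FAST_LOAD_FAST b,b → push 13,13. Stack: [13, 13]
BINARY_OP % → 13 % 13 = 0. Stack: [0]
LOAD_CONST → push 8. Stack: [0, 8]
LOAD_FAST b → push 13. Stack: [0, 8, 13]
BINARY_OP + → 8 + 13 = 21. Stack: [0, 21]
BINARY_OP + → 0 + 21 = 21. Stack: [21]
STORE_FAST t → t=21. Stack: []
LOAD_FAST_LOAD_FAST a,b → push -9,13. Stack: [-9, 13]
BINARY_OP % → -9 % 13 = 4. Stack: [4]
STORE_FAST t → t=4. Stack: []
LOAD_FAST_LOAD_FAST t,a → push 4,-9. Stack: [4, -9]
BINARY_OP * → 4 * -9 = -36. Stack: [-36]
STORE_FAST v → v=-36. Stack: []
LOAD_CONST → push 4. Stack: [4]
LOAD_FAST t → push 4. Stack: [4, 4]
BINARY_OP * → 4 * 4 = 16. Stack: [16]
STORE_FAST n → n=16. Stack: []
LOAD_FAST_LOAD_FAST b,t → push 13,4. Stack: [13, 4]
BINARY_OP - → 13 - 4 = 9. Stack: [9]
STORE_FAST k → k=9. Stack: []
LOAD_FAST v → push -36. Stack: [-36]
LOAD_CONST → push 4. Stack: [-36, 4]
BINARY_OP % → -36 % 4 = 0. Stack: [0]
LOAD_FAST a → push -9. Stack: [0, -9]
LOAD_CONST → push 3. Stack: [0, -9, 3]
BINARY_OP >> → -9 >> 3 = -2. Stack: [0, -2]
BINARY_OP + → 0 + -2 = -2. Stack: [-2]
STORE_FAST x → x=-2. Stack: []
LOAD_FAST a → push -9. Stack: [-9]
LOAD_CONST → push 12. Stack: [-9, 12]
BINARY_OP - → -9 - 12 = -21. Stack: [-21]
STORE_FAST m → m=-21. Stack: []
LOAD_FAST t → push 4. Stack: [4]
RETURN_VALUE → return 4.

-21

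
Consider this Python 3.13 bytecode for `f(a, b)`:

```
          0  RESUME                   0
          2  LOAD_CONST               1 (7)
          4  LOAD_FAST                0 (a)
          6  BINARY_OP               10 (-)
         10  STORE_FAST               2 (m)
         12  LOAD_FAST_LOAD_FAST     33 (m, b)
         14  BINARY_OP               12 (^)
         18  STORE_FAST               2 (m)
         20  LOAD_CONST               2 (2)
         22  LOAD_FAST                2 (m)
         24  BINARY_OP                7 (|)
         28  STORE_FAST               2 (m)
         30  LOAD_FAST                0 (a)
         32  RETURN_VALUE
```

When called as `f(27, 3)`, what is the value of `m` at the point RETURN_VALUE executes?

-17

LOAD_CONST → push 7. Stack: [7]
LOAD_FAST a → push 27. Stack: [7, 27]
BINARY_OP - → 7 - 27 = -20. Stack: [-20]
STORE_FAST m → m=-20. Stack: []
LOAD_FAST_LOAD_FAST m,b → push -20,3. Stack: [-20, 3]
BINARY_OP ^ → -20 ^ 3 = -17. Stack: [-17]
STORE_FAST m → m=-17. Stack: []
LOAD_CONST → push 2. Stack: [2]
LOAD_FAST m → push -17. Stack: [2, -17]
BINARY_OP | → 2 | -17 = -17. Stack: [-17]
STORE_FAST m → m=-17. Stack: []
LOAD_FAST a → push 27. Stack: [27]
RETURN_VALUE → return 27.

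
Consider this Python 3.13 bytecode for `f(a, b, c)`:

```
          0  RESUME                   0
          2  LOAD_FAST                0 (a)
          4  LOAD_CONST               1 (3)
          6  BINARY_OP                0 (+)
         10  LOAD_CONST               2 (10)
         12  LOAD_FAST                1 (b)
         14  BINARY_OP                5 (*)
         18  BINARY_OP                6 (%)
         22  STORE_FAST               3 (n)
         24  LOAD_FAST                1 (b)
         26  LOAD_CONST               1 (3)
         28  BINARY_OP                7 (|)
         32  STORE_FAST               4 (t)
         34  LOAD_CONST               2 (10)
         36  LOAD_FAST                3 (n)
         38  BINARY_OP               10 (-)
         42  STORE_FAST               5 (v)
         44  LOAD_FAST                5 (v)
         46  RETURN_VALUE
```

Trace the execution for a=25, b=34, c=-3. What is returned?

-18

LOAD_FAST a → push 25. Stack: [25]
LOAD_CONST → push 3. Stack: [25, 3]
BINARY_OP + → 25 + 3 = 28. Stack: [28]
LOAD_CONST → push 10. Stack: [28, 10]
LOAD_FAST b → push 34. Stack: [28, 10, 34]
BINARY_OP * → 10 * 34 = 340. Stack: [28, 340]
BINARY_OP % → 28 % 340 = 28. Stack: [28]
STORE_FAST n → n=28. Stack: []
LOAD_FAST b → push 34. Stack: [34]
LOAD_CONST → push 3. Stack: [34, 3]
BINARY_OP | → 34 | 3 = 35. Stack: [35]
STORE_FAST t → t=35. Stack: []
LOAD_CONST → push 10. Stack: [10]
LOAD_FAST n → push 28. Stack: [10, 28]
BINARY_OP - → 10 - 28 = -18. Stack: [-18]
STORE_FAST v → v=-18. Stack: []
LOAD_FAST v → push -18. Stack: [-18]
RETURN_VALUE → return -18.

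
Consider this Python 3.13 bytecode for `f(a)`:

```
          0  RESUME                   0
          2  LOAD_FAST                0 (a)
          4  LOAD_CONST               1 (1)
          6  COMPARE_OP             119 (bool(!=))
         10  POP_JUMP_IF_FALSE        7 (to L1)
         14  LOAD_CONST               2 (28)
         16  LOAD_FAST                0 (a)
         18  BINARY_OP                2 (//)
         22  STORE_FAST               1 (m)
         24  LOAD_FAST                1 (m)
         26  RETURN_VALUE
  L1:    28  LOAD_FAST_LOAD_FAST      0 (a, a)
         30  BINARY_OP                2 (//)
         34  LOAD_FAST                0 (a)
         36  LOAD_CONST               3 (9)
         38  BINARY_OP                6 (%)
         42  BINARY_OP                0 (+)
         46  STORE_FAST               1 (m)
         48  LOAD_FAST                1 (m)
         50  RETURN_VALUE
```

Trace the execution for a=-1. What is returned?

-28

LOAD_FAST a → push -1. Stack: [-1]
LOAD_CONST → push 1. Stack: [-1, 1]
COMPARE_OP bool(!=) → -1 vs 1 = True. Stack: [True]
POP_JUMP_IF_FALSE → pop True; no jump. Stack: []
LOAD_CONST → push 28. Stack: [28]
LOAD_FAST a → push -1. Stack: [28, -1]
BINARY_OP // → 28 // -1 = -28. Stack: [-28]
STORE_FAST m → m=-28. Stack: []
LOAD_FAST m → push -28. Stack: [-28]
RETURN_VALUE → return -28.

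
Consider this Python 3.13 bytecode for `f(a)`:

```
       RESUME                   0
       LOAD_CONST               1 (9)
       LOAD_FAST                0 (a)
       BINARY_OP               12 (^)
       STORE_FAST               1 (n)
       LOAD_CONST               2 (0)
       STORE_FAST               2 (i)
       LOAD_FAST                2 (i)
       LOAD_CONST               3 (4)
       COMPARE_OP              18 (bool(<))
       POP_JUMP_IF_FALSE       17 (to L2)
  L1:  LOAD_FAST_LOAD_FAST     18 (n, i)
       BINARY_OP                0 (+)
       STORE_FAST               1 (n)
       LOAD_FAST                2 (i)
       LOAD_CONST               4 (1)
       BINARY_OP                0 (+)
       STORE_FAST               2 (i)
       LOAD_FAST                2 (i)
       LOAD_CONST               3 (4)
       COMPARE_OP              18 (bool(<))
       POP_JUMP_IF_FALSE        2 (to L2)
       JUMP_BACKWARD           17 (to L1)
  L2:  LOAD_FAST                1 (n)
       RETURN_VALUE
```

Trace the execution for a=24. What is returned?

LOAD_CONST → push 9. Stack: [9]
LOAD_FAST a → push 24. Stack: [9, 24]
BINARY_OP ^ → 9 ^ 24 = 17. Stack: [17]
STORE_FAST n → n=17. Stack: []
LOAD_CONST → push 0. Stack: [0]
STORE_FAST i → i=0. Stack: []
LOAD_FAST i → push 0. Stack: [0]
LOAD_CONST → push 4. Stack: [0, 4]
COMPARE_OP bool(<) → 0 vs 4 = True. Stack: [True]
POP_JUMP_IF_FALSE → pop True; no jump. Stack: []
LOAD_FAST_LOAD_FAST n,i → push 17,0. Stack: [17, 0]
BINARY_OP + → 17 + 0 = 17. Stack: [17]
STORE_FAST n → n=17. Stack: []
LOAD_FAST i → push 0. Stack: [0]
LOAD_CONST → push 1. Stack: [0, 1]
BINARY_OP + → 0 + 1 = 1. Stack: [1]
STORE_FAST i → i=1. Stack: []
LOAD_FAST i → push 1. Stack: [1]
LOAD_CONST → push 4. Stack: [1, 4]
COMPARE_OP bool(<) → 1 vs 4 = True. Stack: [True]
POP_JUMP_IF_FALSE → pop True; no jump. Stack: []
LOAD_FAST_LOAD_FAST n,i → push 17,1. Stack: [17, 1]
BINARY_OP + → 17 + 1 = 18. Stack: [18]
STORE_FAST n → n=18. Stack: []
LOAD_FAST i → push 1. Stack: [1]
LOAD_CONST → push 1. Stack: [1, 1]
BINARY_OP + → 1 + 1 = 2. Stack: [2]
STORE_FAST i → i=2. Stack: []
LOAD_FAST i → push 2. Stack: [2]
LOAD_CONST → push 4. Stack: [2, 4]
COMPARE_OP bool(<) → 2 vs 4 = True. Stack: [True]
POP_JUMP_IF_FALSE → pop True; no jump. Stack: []
LOAD_FAST_LOAD_FAST n,i → push 18,2. Stack: [18, 2]
BINARY_OP + → 18 + 2 = 20. Stack: [20]
STORE_FAST n → n=20. Stack: []
LOAD_FAST i → push 2. Stack: [2]
LOAD_CONST → push 1. Stack: [2, 1]
BINARY_OP + → 2 + 1 = 3. Stack: [3]
STORE_FAST i → i=3. Stack: []
LOAD_FAST i → push 3. Stack: [3]
LOAD_CONST → push 4. Stack: [3, 4]
COMPARE_OP bool(<) → 3 vs 4 = True. Stack: [True]
POP_JUMP_IF_FALSE → pop True; no jump. Stack: []
LOAD_FAST_LOAD_FAST n,i → push 20,3. Stack: [20, 3]
BINARY_OP + → 20 + 3 = 23. Stack: [23]
STORE_FAST n → n=23. Stack: []
LOAD_FAST i → push 3. Stack: [3]
LOAD_CONST → push 1. Stack: [3, 1]
BINARY_OP + → 3 + 1 = 4. Stack: [4]
STORE_FAST i → i=4. Stack: []
LOAD_FAST i → push 4. Stack: [4]
LOAD_CONST → push 4. Stack: [4, 4]
COMPARE_OP bool(<) → 4 vs 4 = False. Stack: [False]
POP_JUMP_IF_FALSE → pop False; jump. Stack: []
LOAD_FAST n → push 23. Stack: [23]
RETURN_VALUE → return 23.

23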